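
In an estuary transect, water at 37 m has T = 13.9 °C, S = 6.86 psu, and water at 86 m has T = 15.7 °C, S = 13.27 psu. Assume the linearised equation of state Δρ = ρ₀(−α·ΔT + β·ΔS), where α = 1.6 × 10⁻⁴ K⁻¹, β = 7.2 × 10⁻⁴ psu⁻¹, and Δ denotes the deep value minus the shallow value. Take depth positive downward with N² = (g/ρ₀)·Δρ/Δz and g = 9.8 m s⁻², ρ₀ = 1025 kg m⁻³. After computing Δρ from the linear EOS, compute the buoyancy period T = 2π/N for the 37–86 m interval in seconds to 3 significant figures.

214 s

ΔT = +1.8 K, ΔS = +6.41 psu (deep − shallow).
Δρ/ρ₀ = −αΔT + βΔS = -2.88 × 10⁻⁴ + 4.6152 × 10⁻³ = 4.3272 × 10⁻³, so Δρ ≈ 4.435 kg m⁻³.
N² = (g/ρ₀)·Δρ/Δz = g·(Δρ/ρ₀)/Δz = 9.8 × 4.3272 × 10⁻³ / 49 = 8.6544 × 10⁻⁴ s⁻².
N = √(8.6544 × 10⁻⁴) = 0.029418 rad s⁻¹ → T = 2π/N = 213.58 s ≈ 214 s.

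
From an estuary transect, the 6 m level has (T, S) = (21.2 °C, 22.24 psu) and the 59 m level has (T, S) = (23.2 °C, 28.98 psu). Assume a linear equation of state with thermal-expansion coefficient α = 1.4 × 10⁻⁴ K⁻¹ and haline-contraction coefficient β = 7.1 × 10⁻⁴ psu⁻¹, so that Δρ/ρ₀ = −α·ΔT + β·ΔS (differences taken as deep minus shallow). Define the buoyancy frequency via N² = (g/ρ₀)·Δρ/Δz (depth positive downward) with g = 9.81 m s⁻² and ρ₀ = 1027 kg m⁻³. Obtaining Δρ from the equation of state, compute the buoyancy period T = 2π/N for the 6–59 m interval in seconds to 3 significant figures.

ΔT = +2.0 K, ΔS = +6.74 psu (deep − shallow).
Δρ/ρ₀ = −αΔT + βΔS = -2.80 × 10⁻⁴ + 4.7854 × 10⁻³ = 4.5054 × 10⁻³, so Δρ ≈ 4.627 kg m⁻³.
N² = (g/ρ₀)·Δρ/Δz = g·(Δρ/ρ₀)/Δz = 9.81 × 4.5054 × 10⁻³ / 53 = 8.3392 × 10⁻⁴ s⁻².
N = √(8.3392 × 10⁻⁴) = 0.028878 rad s⁻¹ → T = 2π/N = 217.58 s ≈ 218 s.

218 s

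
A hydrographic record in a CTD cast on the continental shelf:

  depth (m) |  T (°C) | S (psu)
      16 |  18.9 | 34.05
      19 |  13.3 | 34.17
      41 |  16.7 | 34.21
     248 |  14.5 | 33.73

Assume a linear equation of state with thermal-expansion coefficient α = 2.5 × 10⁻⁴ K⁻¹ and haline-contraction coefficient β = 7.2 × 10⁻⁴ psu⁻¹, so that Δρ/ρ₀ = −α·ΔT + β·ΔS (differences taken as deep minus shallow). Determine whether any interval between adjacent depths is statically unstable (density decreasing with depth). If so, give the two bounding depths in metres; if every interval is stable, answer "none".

19–41 m

Evaluate Δρ/ρ₀ = −αΔT + βΔS across each adjacent pair:
  16–19 m: −αΔT+βΔS = −(2.5 × 10⁻⁴)(-5.6)+(7.2 × 10⁻⁴)(+0.12) = 1.5 × 10⁻³ → stable
  19–41 m: −αΔT+βΔS = −(2.5 × 10⁻⁴)(+3.4)+(7.2 × 10⁻⁴)(+0.04) = -8.2 × 10⁻⁴ → UNSTABLE
  41–248 m: −αΔT+βΔS = −(2.5 × 10⁻⁴)(-2.2)+(7.2 × 10⁻⁴)(-0.48) = 2.0 × 10⁻⁴ → stable
The 19–41 m interval has Δρ < 0: lighter water underlies denser water.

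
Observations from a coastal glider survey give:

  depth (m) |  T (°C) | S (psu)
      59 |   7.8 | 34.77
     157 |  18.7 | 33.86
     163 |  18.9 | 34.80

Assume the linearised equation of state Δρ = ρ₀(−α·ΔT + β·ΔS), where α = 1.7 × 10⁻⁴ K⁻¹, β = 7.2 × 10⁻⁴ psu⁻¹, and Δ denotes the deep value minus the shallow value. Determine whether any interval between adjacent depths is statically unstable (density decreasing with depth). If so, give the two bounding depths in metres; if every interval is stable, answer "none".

59–157 m

Evaluate Δρ/ρ₀ = −αΔT + βΔS across each adjacent pair:
  59–157 m: −αΔT+βΔS = −(1.7 × 10⁻⁴)(+10.9)+(7.2 × 10⁻⁴)(-0.91) = -2.5 × 10⁻³ → UNSTABLE
  157–163 m: −αΔT+βΔS = −(1.7 × 10⁻⁴)(+0.2)+(7.2 × 10⁻⁴)(+0.94) = 6.4 × 10⁻⁴ → stable
The 59–157 m interval has Δρ < 0: lighter water underlies denser water.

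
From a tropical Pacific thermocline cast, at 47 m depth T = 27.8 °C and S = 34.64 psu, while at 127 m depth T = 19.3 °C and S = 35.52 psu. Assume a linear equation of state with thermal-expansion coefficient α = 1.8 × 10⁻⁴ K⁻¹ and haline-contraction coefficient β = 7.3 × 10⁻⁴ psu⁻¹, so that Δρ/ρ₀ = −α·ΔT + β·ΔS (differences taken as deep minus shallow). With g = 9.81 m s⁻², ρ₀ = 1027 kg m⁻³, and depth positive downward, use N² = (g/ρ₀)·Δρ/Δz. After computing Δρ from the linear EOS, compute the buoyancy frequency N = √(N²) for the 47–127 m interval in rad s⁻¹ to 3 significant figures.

0.0163 rad s⁻¹

ΔT = -8.5 K, ΔS = +0.88 psu (deep − shallow).
Δρ/ρ₀ = −αΔT + βΔS = 1.53 × 10⁻³ + 6.424 × 10⁻⁴ = 2.1724 × 10⁻³, so Δρ ≈ 2.231 kg m⁻³.
N² = (g/ρ₀)·Δρ/Δz = g·(Δρ/ρ₀)/Δz = 9.81 × 2.1724 × 10⁻³ / 80 = 2.6639 × 10⁻⁴ s⁻².
N = √(2.6639 × 10⁻⁴) = 0.016321 rad s⁻¹ ≈ 0.0163 rad s⁻¹.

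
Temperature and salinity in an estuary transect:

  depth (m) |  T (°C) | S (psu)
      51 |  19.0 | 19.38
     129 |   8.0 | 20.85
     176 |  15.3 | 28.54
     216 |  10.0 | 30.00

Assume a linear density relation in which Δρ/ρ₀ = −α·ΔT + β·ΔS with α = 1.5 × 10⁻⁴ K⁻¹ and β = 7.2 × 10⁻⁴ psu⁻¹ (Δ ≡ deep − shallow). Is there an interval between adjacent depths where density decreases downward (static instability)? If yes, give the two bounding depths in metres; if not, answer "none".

Evaluate Δρ/ρ₀ = −αΔT + βΔS across each adjacent pair:
  51–129 m: −αΔT+βΔS = −(1.5 × 10⁻⁴)(-11.0)+(7.2 × 10⁻⁴)(+1.47) = 2.7 × 10⁻³ → stable
  129–176 m: −αΔT+βΔS = −(1.5 × 10⁻⁴)(+7.3)+(7.2 × 10⁻⁴)(+7.69) = 4.4 × 10⁻³ → stable
  176–216 m: −αΔT+βΔS = −(1.5 × 10⁻⁴)(-5.3)+(7.2 × 10⁻⁴)(+1.46) = 1.8 × 10⁻³ → stable
Every interval has Δρ > 0: the column is stably stratified throughout.

none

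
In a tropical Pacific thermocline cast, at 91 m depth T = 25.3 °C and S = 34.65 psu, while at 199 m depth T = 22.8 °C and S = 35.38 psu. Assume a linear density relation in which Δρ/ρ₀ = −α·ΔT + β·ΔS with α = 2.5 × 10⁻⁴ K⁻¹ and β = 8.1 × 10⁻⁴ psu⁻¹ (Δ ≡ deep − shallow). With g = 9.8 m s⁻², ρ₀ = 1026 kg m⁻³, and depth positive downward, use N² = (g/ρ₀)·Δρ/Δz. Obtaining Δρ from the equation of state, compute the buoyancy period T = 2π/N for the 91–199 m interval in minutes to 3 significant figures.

9.97 min

ΔT = -2.5 K, ΔS = +0.73 psu (deep − shallow).
Δρ/ρ₀ = −αΔT + βΔS = 6.25 × 10⁻⁴ + 5.913 × 10⁻⁴ = 1.2163 × 10⁻³, so Δρ ≈ 1.248 kg m⁻³.
N² = (g/ρ₀)·Δρ/Δz = g·(Δρ/ρ₀)/Δz = 9.8 × 1.2163 × 10⁻³ / 108 = 1.1037 × 10⁻⁴ s⁻².
N = √(1.1037 × 10⁻⁴) = 0.010506 rad s⁻¹ → T = 2π/N = 598.06 s = 9.9677 min ≈ 9.97 min.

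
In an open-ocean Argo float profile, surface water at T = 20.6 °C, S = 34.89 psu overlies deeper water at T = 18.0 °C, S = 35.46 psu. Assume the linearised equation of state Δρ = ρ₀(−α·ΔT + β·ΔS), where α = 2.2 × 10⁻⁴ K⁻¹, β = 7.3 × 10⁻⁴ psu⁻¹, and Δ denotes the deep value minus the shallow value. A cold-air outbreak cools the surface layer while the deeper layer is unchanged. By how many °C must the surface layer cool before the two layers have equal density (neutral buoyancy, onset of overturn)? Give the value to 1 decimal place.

Neutral buoyancy requires Δρ = 0, i.e. −α(T_deep − T_surf′) + β(S_deep − S_surf) = 0.
T_surf′ = T_deep − (β/α)·ΔS = 18.0 − (7.3 × 10⁻⁴/2.2 × 10⁻⁴)·(+0.57) = 16.109 °C.
Cooling required: 20.6 − (16.109) = 4.491 °C.

4.5 °C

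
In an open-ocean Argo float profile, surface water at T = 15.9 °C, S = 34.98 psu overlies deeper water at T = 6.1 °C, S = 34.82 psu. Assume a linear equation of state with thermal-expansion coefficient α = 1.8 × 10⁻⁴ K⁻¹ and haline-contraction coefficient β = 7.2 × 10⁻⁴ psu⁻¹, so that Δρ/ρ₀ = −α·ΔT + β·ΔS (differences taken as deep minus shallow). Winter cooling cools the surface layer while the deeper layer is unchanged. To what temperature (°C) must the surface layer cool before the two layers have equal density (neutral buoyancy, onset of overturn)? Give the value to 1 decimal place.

Neutral buoyancy requires Δρ = 0, i.e. −α(T_deep − T_surf′) + β(S_deep − S_surf) = 0.
T_surf′ = T_deep − (β/α)·ΔS = 6.1 − (7.2 × 10⁻⁴/1.8 × 10⁻⁴)·(-0.16) = 6.740 °C.
Cooling required: 15.9 − (6.740) = 9.160 °C.

6.7 °C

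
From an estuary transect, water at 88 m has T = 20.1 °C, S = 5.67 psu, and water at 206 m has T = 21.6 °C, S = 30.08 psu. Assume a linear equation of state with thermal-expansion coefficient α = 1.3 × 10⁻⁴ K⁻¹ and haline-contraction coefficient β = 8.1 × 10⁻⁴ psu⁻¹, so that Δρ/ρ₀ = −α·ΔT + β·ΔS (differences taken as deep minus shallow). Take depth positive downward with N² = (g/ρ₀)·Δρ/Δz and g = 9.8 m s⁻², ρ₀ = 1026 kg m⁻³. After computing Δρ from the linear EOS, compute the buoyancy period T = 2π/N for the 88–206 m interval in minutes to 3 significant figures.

ΔT = +1.5 K, ΔS = +24.41 psu (deep − shallow).
Δρ/ρ₀ = −αΔT + βΔS = -1.95 × 10⁻⁴ + 0.0197721 = 0.0195771, so Δρ ≈ 20.09 kg m⁻³.
N² = (g/ρ₀)·Δρ/Δz = g·(Δρ/ρ₀)/Δz = 9.8 × 0.0195771 / 118 = 1.6259 × 10⁻³ s⁻².
N = √(1.6259 × 10⁻³) = 0.040322 rad s⁻¹ → T = 2π/N = 155.83 s = 2.5972 min ≈ 2.60 min.

2.60 min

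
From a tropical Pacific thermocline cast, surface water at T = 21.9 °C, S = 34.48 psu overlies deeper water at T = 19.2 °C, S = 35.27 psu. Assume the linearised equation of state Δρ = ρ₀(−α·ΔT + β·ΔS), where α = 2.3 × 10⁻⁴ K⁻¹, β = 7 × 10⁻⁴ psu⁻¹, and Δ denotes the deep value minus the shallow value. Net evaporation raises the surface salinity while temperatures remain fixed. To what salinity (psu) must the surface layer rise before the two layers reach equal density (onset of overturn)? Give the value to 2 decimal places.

36.16 psu

Neutral buoyancy requires −α(T_deep − T_surf) + β(S_deep − S_surf′) = 0.
S_surf′ = S_deep − (α/β)·ΔT = 35.27 − (2.3 × 10⁻⁴/7 × 10⁻⁴)·(-2.7) = 36.1571 psu.
Increase required: 36.1571 − 34.48 = 1.6771 psu.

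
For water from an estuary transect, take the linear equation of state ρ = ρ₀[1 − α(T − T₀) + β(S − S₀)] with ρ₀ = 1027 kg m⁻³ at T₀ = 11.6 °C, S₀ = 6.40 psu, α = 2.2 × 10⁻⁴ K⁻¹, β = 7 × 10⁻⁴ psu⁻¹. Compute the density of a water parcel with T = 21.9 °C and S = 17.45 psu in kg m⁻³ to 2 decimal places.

1032.62 kg m⁻³

T − T₀ = +10.3 K, S − S₀ = +11.05 psu.
Bracket = 1 − α·(+10.3) + β·(+11.05) = 1 + (5.469 × 10⁻³) = 1.0054690.
ρ = 1027 × 1.0054690 = 1032.62 kg m⁻³.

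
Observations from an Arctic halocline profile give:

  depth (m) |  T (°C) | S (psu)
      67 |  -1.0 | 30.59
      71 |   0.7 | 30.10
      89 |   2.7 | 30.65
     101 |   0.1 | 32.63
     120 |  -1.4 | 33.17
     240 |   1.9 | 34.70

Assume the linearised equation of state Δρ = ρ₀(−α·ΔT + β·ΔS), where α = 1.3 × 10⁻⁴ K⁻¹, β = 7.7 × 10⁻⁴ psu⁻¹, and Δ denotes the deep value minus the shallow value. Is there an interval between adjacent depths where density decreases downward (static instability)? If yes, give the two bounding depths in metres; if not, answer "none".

Evaluate Δρ/ρ₀ = −αΔT + βΔS across each adjacent pair:
  67–71 m: −αΔT+βΔS = −(1.3 × 10⁻⁴)(+1.7)+(7.7 × 10⁻⁴)(-0.49) = -6.0 × 10⁻⁴ → UNSTABLE
  71–89 m: −αΔT+βΔS = −(1.3 × 10⁻⁴)(+2.0)+(7.7 × 10⁻⁴)(+0.55) = 1.6 × 10⁻⁴ → stable
  89–101 m: −αΔT+βΔS = −(1.3 × 10⁻⁴)(-2.6)+(7.7 × 10⁻⁴)(+1.98) = 1.9 × 10⁻³ → stable
  101–120 m: −αΔT+βΔS = −(1.3 × 10⁻⁴)(-1.5)+(7.7 × 10⁻⁴)(+0.54) = 6.1 × 10⁻⁴ → stable
  120–240 m: −αΔT+βΔS = −(1.3 × 10⁻⁴)(+3.3)+(7.7 × 10⁻⁴)(+1.53) = 7.5 × 10⁻⁴ → stable
The 67–71 m interval has Δρ < 0: lighter water underlies denser water.

67–71 m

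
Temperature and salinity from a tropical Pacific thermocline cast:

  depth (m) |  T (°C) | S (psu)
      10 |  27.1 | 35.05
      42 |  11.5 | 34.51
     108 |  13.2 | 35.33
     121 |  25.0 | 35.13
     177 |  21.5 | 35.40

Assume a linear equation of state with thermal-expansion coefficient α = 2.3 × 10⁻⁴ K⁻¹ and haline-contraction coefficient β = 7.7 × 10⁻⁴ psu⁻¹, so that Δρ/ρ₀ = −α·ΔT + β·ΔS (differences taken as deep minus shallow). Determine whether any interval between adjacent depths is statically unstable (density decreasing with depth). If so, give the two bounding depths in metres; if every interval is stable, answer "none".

108–121 m

Evaluate Δρ/ρ₀ = −αΔT + βΔS across each adjacent pair:
  10–42 m: −αΔT+βΔS = −(2.3 × 10⁻⁴)(-15.6)+(7.7 × 10⁻⁴)(-0.54) = 3.2 × 10⁻³ → stable
  42–108 m: −αΔT+βΔS = −(2.3 × 10⁻⁴)(+1.7)+(7.7 × 10⁻⁴)(+0.82) = 2.4 × 10⁻⁴ → stable
  108–121 m: −αΔT+βΔS = −(2.3 × 10⁻⁴)(+11.8)+(7.7 × 10⁻⁴)(-0.20) = -2.9 × 10⁻³ → UNSTABLE
  121–177 m: −αΔT+βΔS = −(2.3 × 10⁻⁴)(-3.5)+(7.7 × 10⁻⁴)(+0.27) = 1.0 × 10⁻³ → stable
The 108–121 m interval has Δρ < 0: lighter water underlies denser water.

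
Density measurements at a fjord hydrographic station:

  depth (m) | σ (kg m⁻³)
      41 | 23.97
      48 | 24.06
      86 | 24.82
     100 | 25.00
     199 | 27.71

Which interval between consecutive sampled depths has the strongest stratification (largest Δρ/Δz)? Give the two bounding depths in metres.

100–199 m

Compute the density gradient over each adjacent pair:
  41–48 m: Δρ/Δz = 0.09/7 = 0.013 kg m⁻⁴
  48–86 m: Δρ/Δz = 0.76/38 = 0.020 kg m⁻⁴
  86–100 m: Δρ/Δz = 0.18/14 = 0.013 kg m⁻⁴
  100–199 m: Δρ/Δz = 2.71/99 = 0.027 kg m⁻⁴
The largest gradient is in the 100–199 m interval — the pycnocline.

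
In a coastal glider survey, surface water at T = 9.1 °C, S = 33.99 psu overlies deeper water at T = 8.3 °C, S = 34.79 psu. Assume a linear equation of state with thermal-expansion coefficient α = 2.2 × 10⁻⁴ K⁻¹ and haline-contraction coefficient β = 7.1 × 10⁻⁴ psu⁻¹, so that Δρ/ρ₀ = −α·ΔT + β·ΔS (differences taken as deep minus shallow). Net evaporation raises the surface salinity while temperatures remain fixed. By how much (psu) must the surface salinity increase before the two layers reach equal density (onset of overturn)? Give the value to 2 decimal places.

1.05 psu

Neutral buoyancy requires −α(T_deep − T_surf) + β(S_deep − S_surf′) = 0.
S_surf′ = S_deep − (α/β)·ΔT = 34.79 − (2.2 × 10⁻⁴/7.1 × 10⁻⁴)·(-0.8) = 35.0379 psu.
Increase required: 35.0379 − 33.99 = 1.0479 psu.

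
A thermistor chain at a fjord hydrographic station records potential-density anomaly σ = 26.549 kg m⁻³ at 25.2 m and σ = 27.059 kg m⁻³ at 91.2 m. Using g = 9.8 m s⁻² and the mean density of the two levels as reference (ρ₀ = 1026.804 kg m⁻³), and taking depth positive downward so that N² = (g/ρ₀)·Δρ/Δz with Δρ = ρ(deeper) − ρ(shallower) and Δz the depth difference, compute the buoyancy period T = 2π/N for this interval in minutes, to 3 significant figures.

Δρ = 1027.059 − 1026.549 = 0.510 kg m⁻³ over Δz = 91.2 − 25.2 = 66 m.
N² = (9.8/1026.804) × (0.510/66) = 7.3750 × 10⁻⁵ s⁻².
N = √(7.3750 × 10⁻⁵) = 8.5878 × 10⁻³ rad s⁻¹, so T = 2π/N = 731.64 s = 12.194 min ≈ 12.2 min.
Since Δρ > 0 the layer is stably stratified.

12.2 min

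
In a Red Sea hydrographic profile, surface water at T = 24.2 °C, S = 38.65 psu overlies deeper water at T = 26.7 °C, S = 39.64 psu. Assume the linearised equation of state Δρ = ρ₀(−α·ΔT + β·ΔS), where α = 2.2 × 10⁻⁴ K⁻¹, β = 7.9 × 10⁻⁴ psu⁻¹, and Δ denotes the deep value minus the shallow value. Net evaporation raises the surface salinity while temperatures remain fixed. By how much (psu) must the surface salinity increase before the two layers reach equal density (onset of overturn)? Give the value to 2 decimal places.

0.29 psu

Neutral buoyancy requires −α(T_deep − T_surf) + β(S_deep − S_surf′) = 0.
S_surf′ = S_deep − (α/β)·ΔT = 39.64 − (2.2 × 10⁻⁴/7.9 × 10⁻⁴)·(+2.5) = 38.9438 psu.
Increase required: 38.9438 − 38.65 = 0.2938 psu.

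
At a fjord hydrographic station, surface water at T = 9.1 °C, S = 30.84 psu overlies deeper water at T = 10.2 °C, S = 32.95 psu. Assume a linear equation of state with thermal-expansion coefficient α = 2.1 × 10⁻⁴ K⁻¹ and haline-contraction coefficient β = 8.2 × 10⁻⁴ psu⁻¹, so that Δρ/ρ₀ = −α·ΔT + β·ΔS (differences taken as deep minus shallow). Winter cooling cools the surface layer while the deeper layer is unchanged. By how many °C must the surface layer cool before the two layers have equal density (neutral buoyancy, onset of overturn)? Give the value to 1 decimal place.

7.1 °C

Neutral buoyancy requires Δρ = 0, i.e. −α(T_deep − T_surf′) + β(S_deep − S_surf) = 0.
T_surf′ = T_deep − (β/α)·ΔS = 10.2 − (8.2 × 10⁻⁴/2.1 × 10⁻⁴)·(+2.11) = 1.961 °C.
Cooling required: 9.1 − (1.961) = 7.139 °C.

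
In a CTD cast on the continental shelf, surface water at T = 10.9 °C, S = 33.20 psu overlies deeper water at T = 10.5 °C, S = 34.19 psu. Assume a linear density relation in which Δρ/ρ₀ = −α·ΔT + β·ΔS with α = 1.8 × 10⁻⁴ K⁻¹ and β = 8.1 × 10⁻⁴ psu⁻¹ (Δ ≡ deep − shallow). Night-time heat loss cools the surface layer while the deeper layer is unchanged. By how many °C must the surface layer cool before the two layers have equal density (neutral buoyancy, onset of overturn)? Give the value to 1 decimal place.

4.9 °C

Neutral buoyancy requires Δρ = 0, i.e. −α(T_deep − T_surf′) + β(S_deep − S_surf) = 0.
T_surf′ = T_deep − (β/α)·ΔS = 10.5 − (8.1 × 10⁻⁴/1.8 × 10⁻⁴)·(+0.99) = 6.045 °C.
Cooling required: 10.9 − (6.045) = 4.855 °C.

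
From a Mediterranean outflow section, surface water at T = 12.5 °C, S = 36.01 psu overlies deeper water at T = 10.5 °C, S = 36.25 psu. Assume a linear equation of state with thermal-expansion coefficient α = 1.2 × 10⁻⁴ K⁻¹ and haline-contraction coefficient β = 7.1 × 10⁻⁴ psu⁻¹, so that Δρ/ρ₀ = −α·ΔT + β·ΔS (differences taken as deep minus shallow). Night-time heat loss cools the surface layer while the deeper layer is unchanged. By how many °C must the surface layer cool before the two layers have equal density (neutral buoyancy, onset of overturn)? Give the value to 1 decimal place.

Neutral buoyancy requires Δρ = 0, i.e. −α(T_deep − T_surf′) + β(S_deep − S_surf) = 0.
T_surf′ = T_deep − (β/α)·ΔS = 10.5 − (7.1 × 10⁻⁴/1.2 × 10⁻⁴)·(+0.24) = 9.080 °C.
Cooling required: 12.5 − (9.080) = 3.420 °C.

3.4 °C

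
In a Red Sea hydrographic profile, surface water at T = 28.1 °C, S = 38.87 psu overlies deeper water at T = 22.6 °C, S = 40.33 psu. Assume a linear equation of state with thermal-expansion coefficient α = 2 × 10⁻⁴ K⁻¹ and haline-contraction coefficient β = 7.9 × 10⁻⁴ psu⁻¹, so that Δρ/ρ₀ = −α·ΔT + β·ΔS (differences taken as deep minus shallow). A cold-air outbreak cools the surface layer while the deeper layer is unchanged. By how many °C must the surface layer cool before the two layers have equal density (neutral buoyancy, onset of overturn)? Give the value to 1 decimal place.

11.3 °C

Neutral buoyancy requires Δρ = 0, i.e. −α(T_deep − T_surf′) + β(S_deep − S_surf) = 0.
T_surf′ = T_deep − (β/α)·ΔS = 22.6 − (7.9 × 10⁻⁴/2 × 10⁻⁴)·(+1.46) = 16.833 °C.
Cooling required: 28.1 − (16.833) = 11.267 °C.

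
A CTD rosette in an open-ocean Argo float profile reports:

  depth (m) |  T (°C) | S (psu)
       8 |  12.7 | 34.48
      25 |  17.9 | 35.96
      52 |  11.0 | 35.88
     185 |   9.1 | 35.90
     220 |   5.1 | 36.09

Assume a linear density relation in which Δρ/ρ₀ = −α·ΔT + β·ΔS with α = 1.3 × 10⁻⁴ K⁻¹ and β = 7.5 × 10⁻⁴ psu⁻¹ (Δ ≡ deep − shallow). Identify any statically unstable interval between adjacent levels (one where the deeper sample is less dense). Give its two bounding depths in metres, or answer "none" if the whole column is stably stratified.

Evaluate Δρ/ρ₀ = −αΔT + βΔS across each adjacent pair:
  8–25 m: −αΔT+βΔS = −(1.3 × 10⁻⁴)(+5.2)+(7.5 × 10⁻⁴)(+1.48) = 4.3 × 10⁻⁴ → stable
  25–52 m: −αΔT+βΔS = −(1.3 × 10⁻⁴)(-6.9)+(7.5 × 10⁻⁴)(-0.08) = 8.4 × 10⁻⁴ → stable
  52–185 m: −αΔT+βΔS = −(1.3 × 10⁻⁴)(-1.9)+(7.5 × 10⁻⁴)(+0.02) = 2.6 × 10⁻⁴ → stable
  185–220 m: −αΔT+βΔS = −(1.3 × 10⁻⁴)(-4.0)+(7.5 × 10⁻⁴)(+0.19) = 6.6 × 10⁻⁴ → stable
Every interval has Δρ > 0: the column is stably stratified throughout.

none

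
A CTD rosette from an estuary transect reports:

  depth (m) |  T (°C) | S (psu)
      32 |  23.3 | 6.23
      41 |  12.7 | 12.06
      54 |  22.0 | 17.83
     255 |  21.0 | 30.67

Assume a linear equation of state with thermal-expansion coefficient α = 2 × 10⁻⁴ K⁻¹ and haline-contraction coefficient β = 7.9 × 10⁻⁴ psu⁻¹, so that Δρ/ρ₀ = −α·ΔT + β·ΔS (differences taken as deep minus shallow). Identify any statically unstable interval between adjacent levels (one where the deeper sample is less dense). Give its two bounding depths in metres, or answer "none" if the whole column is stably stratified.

Evaluate Δρ/ρ₀ = −αΔT + βΔS across each adjacent pair:
  32–41 m: −αΔT+βΔS = −(2 × 10⁻⁴)(-10.6)+(7.9 × 10⁻⁴)(+5.83) = 6.7 × 10⁻³ → stable
  41–54 m: −αΔT+βΔS = −(2 × 10⁻⁴)(+9.3)+(7.9 × 10⁻⁴)(+5.77) = 2.7 × 10⁻³ → stable
  54–255 m: −αΔT+βΔS = −(2 × 10⁻⁴)(-1.0)+(7.9 × 10⁻⁴)(+12.84) = 0.010 → stable
Every interval has Δρ > 0: the column is stably stratified throughout.

none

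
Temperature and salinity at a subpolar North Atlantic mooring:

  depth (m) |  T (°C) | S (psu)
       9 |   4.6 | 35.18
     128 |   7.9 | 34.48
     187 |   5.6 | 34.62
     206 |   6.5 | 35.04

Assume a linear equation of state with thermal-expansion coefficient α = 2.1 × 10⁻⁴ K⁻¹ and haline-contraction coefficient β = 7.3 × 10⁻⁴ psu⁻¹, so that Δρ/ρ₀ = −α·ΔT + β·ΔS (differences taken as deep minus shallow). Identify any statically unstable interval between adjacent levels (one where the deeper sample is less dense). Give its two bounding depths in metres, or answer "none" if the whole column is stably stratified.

Evaluate Δρ/ρ₀ = −αΔT + βΔS across each adjacent pair:
  9–128 m: −αΔT+βΔS = −(2.1 × 10⁻⁴)(+3.3)+(7.3 × 10⁻⁴)(-0.70) = -1.2 × 10⁻³ → UNSTABLE
  128–187 m: −αΔT+βΔS = −(2.1 × 10⁻⁴)(-2.3)+(7.3 × 10⁻⁴)(+0.14) = 5.9 × 10⁻⁴ → stable
  187–206 m: −αΔT+βΔS = −(2.1 × 10⁻⁴)(+0.9)+(7.3 × 10⁻⁴)(+0.42) = 1.2 × 10⁻⁴ → stable
The 9–128 m interval has Δρ < 0: lighter water underlies denser water.

9–128 m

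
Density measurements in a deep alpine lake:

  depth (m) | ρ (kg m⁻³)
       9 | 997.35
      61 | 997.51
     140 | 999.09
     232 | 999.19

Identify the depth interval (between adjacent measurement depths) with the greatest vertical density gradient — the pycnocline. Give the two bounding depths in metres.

Compute the density gradient over each adjacent pair:
  9–61 m: Δρ/Δz = 0.16/52 = 3.1 × 10⁻³ kg m⁻⁴
  61–140 m: Δρ/Δz = 1.58/79 = 0.020 kg m⁻⁴
  140–232 m: Δρ/Δz = 0.10/92 = 1.1 × 10⁻³ kg m⁻⁴
The largest gradient is in the 61–140 m interval — the pycnocline.

61–140 m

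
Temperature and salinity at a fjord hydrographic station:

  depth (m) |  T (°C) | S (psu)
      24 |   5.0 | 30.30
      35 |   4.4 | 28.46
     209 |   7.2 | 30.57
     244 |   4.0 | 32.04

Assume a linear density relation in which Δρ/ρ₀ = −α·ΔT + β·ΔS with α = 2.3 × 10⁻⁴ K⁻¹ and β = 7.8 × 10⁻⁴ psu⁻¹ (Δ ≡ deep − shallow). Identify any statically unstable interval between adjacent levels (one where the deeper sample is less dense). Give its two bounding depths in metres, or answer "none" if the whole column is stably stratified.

Evaluate Δρ/ρ₀ = −αΔT + βΔS across each adjacent pair:
  24–35 m: −αΔT+βΔS = −(2.3 × 10⁻⁴)(-0.6)+(7.8 × 10⁻⁴)(-1.84) = -1.3 × 10⁻³ → UNSTABLE
  35–209 m: −αΔT+βΔS = −(2.3 × 10⁻⁴)(+2.8)+(7.8 × 10⁻⁴)(+2.11) = 1.0 × 10⁻³ → stable
  209–244 m: −αΔT+βΔS = −(2.3 × 10⁻⁴)(-3.2)+(7.8 × 10⁻⁴)(+1.47) = 1.9 × 10⁻³ → stable
The 24–35 m interval has Δρ < 0: lighter water underlies denser water.

24–35 m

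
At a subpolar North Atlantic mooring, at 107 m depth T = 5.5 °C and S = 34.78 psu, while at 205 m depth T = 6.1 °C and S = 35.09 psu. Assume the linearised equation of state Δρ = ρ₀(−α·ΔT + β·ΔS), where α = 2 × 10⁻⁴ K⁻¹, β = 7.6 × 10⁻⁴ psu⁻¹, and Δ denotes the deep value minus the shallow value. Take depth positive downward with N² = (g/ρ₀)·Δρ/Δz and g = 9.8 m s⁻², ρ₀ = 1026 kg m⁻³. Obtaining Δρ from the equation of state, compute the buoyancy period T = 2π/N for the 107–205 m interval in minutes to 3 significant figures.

30.8 min

ΔT = +0.6 K, ΔS = +0.31 psu (deep − shallow).
Δρ/ρ₀ = −αΔT + βΔS = -1.20 × 10⁻⁴ + 2.356 × 10⁻⁴ = 1.156 × 10⁻⁴, so Δρ ≈ 0.1186 kg m⁻³.
N² = (g/ρ₀)·Δρ/Δz = g·(Δρ/ρ₀)/Δz = 9.8 × 1.156 × 10⁻⁴ / 98 = 1.1560 × 10⁻⁵ s⁻².
N = √(1.1560 × 10⁻⁵) = 3.4000 × 10⁻³ rad s⁻¹ → T = 2π/N = 1.8480 × 10³ s = 30.800 min ≈ 30.8 min.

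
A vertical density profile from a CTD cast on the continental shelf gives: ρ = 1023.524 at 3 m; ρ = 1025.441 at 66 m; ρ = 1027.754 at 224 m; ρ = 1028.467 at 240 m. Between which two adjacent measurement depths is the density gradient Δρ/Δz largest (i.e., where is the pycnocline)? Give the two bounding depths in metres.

Compute the density gradient over each adjacent pair:
  3–66 m: Δρ/Δz = 1.917/63 = 0.030 kg m⁻⁴
  66–224 m: Δρ/Δz = 2.313/158 = 0.015 kg m⁻⁴
  224–240 m: Δρ/Δz = 0.713/16 = 0.045 kg m⁻⁴
The largest gradient is in the 224–240 m interval — the pycnocline.

224–240 m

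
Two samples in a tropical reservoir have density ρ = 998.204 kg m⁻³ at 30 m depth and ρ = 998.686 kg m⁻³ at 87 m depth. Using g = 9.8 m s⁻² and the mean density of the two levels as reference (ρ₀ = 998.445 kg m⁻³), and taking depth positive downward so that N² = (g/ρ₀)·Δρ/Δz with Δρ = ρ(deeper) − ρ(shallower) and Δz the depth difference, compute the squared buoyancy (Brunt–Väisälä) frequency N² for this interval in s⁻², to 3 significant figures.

8.30 × 10⁻⁵ s⁻²

Δρ = 998.686 − 998.204 = 0.482 kg m⁻³ over Δz = 87 − 30 = 57 m.
N² = (9.8/998.445) × (0.482/57) = 8.2999 × 10⁻⁵ s⁻² ≈ 8.30 × 10⁻⁵ s⁻².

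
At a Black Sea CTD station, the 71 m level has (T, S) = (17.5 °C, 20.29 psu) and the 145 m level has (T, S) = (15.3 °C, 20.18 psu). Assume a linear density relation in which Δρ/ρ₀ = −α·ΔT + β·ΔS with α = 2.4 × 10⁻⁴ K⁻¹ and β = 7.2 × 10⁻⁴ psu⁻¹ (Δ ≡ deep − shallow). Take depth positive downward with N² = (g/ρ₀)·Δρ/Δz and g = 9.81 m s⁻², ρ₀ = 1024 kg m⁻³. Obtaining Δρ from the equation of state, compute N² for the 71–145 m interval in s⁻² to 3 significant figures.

ΔT = -2.2 K, ΔS = -0.11 psu (deep − shallow).
Δρ/ρ₀ = −αΔT + βΔS = 5.28 × 10⁻⁴ − 7.92 × 10⁻⁵ = 4.488 × 10⁻⁴, so Δρ ≈ 0.4596 kg m⁻³.
N² = (g/ρ₀)·Δρ/Δz = g·(Δρ/ρ₀)/Δz = 9.81 × 4.488 × 10⁻⁴ / 74 = 5.9496 × 10⁻⁵ s⁻² ≈ 5.95 × 10⁻⁵ s⁻².

5.95 × 10⁻⁵ s⁻²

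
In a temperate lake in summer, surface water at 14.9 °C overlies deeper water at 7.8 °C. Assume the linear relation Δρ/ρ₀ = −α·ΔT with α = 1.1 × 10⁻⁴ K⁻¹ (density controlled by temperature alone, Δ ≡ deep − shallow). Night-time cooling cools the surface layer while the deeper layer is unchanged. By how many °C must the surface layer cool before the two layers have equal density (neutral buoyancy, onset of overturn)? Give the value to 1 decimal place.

With temperature the only control, equal density requires T_surf′ = T_deep.
T_surf′ = 7.8 °C.
Cooling required: 14.9 − 7.8 = 7.1 °C.

7.1 °C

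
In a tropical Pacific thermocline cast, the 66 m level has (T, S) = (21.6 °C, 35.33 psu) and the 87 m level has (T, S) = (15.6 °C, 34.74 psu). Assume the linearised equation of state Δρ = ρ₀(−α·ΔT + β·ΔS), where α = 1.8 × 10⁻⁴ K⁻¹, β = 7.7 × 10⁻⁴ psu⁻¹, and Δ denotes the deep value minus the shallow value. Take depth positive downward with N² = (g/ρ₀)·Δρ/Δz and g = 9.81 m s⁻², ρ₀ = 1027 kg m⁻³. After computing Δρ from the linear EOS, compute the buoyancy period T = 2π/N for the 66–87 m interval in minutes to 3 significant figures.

ΔT = -6.0 K, ΔS = -0.59 psu (deep − shallow).
Δρ/ρ₀ = −αΔT + βΔS = 1.08 × 10⁻³ − 4.543 × 10⁻⁴ = 6.257 × 10⁻⁴, so Δρ ≈ 0.6426 kg m⁻³.
N² = (g/ρ₀)·Δρ/Δz = g·(Δρ/ρ₀)/Δz = 9.81 × 6.257 × 10⁻⁴ / 21 = 2.9229 × 10⁻⁴ s⁻².
N = √(2.9229 × 10⁻⁴) = 0.017096 rad s⁻¹ → T = 2π/N = 367.52 s = 6.1253 min ≈ 6.13 min.

6.13 min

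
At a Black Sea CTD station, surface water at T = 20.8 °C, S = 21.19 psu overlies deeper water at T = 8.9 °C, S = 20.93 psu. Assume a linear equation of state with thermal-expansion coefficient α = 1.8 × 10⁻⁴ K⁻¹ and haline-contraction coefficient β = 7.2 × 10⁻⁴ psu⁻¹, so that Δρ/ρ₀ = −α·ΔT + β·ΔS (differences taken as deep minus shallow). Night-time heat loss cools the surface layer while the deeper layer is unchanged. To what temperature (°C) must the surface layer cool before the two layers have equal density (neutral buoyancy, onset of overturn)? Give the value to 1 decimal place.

9.9 °C

Neutral buoyancy requires Δρ = 0, i.e. −α(T_deep − T_surf′) + β(S_deep − S_surf) = 0.
T_surf′ = T_deep − (β/α)·ΔS = 8.9 − (7.2 × 10⁻⁴/1.8 × 10⁻⁴)·(-0.26) = 9.940 °C.
Cooling required: 20.8 − (9.940) = 10.860 °C.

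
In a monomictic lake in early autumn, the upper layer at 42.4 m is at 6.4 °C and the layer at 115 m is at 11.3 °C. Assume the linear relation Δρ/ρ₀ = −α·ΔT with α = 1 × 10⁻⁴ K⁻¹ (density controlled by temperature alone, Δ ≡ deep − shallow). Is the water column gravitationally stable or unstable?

unstable

ΔT = 11.3 − 6.4 = +4.9 K, so Δρ/ρ₀ = −αΔT = -4.90 × 10⁻⁴.
Δρ/ρ₀ < 0, so Δρ < 0: deeper water is lighter → statically unstable; the column would overturn.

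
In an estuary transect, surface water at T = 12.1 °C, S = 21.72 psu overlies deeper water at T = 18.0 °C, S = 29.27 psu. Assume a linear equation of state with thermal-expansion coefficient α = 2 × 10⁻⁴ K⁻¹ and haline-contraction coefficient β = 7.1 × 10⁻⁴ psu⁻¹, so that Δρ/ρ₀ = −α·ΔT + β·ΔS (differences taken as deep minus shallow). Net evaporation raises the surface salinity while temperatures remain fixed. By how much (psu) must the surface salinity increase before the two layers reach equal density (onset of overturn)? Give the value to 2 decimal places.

5.89 psu

Neutral buoyancy requires −α(T_deep − T_surf) + β(S_deep − S_surf′) = 0.
S_surf′ = S_deep − (α/β)·ΔT = 29.27 − (2 × 10⁻⁴/7.1 × 10⁻⁴)·(+5.9) = 27.6080 psu.
Increase required: 27.6080 − 21.72 = 5.8880 psu.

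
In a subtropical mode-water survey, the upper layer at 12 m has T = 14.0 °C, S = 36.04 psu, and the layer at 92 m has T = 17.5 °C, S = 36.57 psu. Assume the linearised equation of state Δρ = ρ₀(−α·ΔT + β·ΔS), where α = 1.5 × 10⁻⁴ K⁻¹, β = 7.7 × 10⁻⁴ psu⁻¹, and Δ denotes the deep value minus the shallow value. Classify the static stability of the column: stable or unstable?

unstable

ΔT = 17.5 − 14.0 = +3.5 K and ΔS = 36.57 − 36.04 = +0.53 psu (deep − shallow).
−αΔT = -5.25 × 10⁻⁴; βΔS = 4.081 × 10⁻⁴; sum Δρ/ρ₀ = -1.169 × 10⁻⁴.
Δρ/ρ₀ < 0, so Δρ < 0: deeper water is lighter → statically unstable; the column would overturn.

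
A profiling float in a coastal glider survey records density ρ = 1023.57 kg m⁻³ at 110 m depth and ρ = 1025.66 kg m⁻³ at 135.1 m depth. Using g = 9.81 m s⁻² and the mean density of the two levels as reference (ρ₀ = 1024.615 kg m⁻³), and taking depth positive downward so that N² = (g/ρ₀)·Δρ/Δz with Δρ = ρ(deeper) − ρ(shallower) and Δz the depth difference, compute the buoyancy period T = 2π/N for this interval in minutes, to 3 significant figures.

3.71 min

Δρ = 1025.66 − 1023.57 = 2.09 kg m⁻³ over Δz = 135.1 − 110 = 25.1 m.
N² = (9.81/1024.615) × (2.09/25.1) = 7.9722 × 10⁻⁴ s⁻².
N = √(7.9722 × 10⁻⁴) = 0.028235 rad s⁻¹, so T = 2π/N = 222.53 s = 3.7088 min ≈ 3.71 min.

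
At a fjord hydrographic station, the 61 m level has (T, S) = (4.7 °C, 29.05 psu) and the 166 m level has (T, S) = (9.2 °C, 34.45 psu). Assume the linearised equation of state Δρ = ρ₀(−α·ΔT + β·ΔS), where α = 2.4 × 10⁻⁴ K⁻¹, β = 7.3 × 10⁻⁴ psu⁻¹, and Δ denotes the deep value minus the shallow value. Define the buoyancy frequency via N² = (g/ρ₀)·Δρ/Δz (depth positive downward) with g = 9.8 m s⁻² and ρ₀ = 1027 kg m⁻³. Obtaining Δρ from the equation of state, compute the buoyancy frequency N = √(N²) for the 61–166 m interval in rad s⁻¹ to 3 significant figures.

0.0163 rad s⁻¹

ΔT = +4.5 K, ΔS = +5.40 psu (deep − shallow).
Δρ/ρ₀ = −αΔT + βΔS = -1.08 × 10⁻³ + 3.942 × 10⁻³ = 2.862 × 10⁻³, so Δρ ≈ 2.939 kg m⁻³.
N² = (g/ρ₀)·Δρ/Δz = g·(Δρ/ρ₀)/Δz = 9.8 × 2.862 × 10⁻³ / 105 = 2.6712 × 10⁻⁴ s⁻².
N = √(2.6712 × 10⁻⁴) = 0.016344 rad s⁻¹ ≈ 0.0163 rad s⁻¹.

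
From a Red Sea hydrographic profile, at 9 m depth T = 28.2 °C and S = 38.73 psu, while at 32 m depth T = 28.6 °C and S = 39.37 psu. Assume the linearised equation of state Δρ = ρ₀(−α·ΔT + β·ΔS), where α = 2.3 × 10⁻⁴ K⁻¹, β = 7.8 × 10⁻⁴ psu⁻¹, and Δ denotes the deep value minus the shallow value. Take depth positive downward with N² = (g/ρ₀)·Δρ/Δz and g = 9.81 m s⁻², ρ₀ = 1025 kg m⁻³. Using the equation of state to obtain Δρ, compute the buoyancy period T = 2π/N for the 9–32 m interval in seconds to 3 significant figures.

ΔT = +0.4 K, ΔS = +0.64 psu (deep − shallow).
Δρ/ρ₀ = −αΔT + βΔS = -9.20 × 10⁻⁵ + 4.992 × 10⁻⁴ = 4.072 × 10⁻⁴, so Δρ ≈ 0.4174 kg m⁻³.
N² = (g/ρ₀)·Δρ/Δz = g·(Δρ/ρ₀)/Δz = 9.81 × 4.072 × 10⁻⁴ / 23 = 1.7368 × 10⁻⁴ s⁻².
N = √(1.7368 × 10⁻⁴) = 0.013179 rad s⁻¹ → T = 2π/N = 476.76 s ≈ 477 s.

477 s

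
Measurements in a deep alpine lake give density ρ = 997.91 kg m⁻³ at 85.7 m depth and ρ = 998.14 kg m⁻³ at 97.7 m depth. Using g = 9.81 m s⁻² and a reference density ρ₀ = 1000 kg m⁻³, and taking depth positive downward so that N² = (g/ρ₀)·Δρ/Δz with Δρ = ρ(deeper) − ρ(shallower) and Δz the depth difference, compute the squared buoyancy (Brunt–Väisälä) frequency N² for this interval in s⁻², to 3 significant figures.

Δρ = 998.14 − 997.91 = 0.23 kg m⁻³ over Δz = 97.7 − 85.7 = 12 m.
N² = (9.81/1000) × (0.23/12) = 1.8803 × 10⁻⁴ s⁻² ≈ 1.88 × 10⁻⁴ s⁻².
Since Δρ > 0 the layer is stably stratified.

1.88 × 10⁻⁴ s⁻²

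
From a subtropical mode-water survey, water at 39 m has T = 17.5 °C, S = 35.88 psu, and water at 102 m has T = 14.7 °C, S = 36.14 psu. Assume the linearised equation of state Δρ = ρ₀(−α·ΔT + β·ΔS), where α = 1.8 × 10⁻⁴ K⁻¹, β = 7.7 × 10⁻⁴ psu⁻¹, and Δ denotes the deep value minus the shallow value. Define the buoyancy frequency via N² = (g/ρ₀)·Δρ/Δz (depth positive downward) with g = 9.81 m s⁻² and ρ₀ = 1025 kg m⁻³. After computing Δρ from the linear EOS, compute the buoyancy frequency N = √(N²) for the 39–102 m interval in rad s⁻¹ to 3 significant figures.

ΔT = -2.8 K, ΔS = +0.26 psu (deep − shallow).
Δρ/ρ₀ = −αΔT + βΔS = 5.04 × 10⁻⁴ + 2.002 × 10⁻⁴ = 7.042 × 10⁻⁴, so Δρ ≈ 0.7218 kg m⁻³.
N² = (g/ρ₀)·Δρ/Δz = g·(Δρ/ρ₀)/Δz = 9.81 × 7.042 × 10⁻⁴ / 63 = 1.0965 × 10⁻⁴ s⁻².
N = √(1.0965 × 10⁻⁴) = 0.010471 rad s⁻¹ ≈ 0.0105 rad s⁻¹.

0.0105 rad s⁻¹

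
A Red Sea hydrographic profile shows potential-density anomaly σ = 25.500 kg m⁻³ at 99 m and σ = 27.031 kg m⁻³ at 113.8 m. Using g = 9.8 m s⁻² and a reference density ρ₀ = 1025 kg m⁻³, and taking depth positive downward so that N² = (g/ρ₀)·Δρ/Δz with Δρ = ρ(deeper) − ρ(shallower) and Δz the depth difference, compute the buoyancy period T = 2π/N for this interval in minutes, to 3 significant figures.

3.33 min

Δρ = 1027.031 − 1025.500 = 1.531 kg m⁻³ over Δz = 113.8 − 99 = 14.8 m.
N² = (9.8/1025) × (1.531/14.8) = 9.8904 × 10⁻⁴ s⁻².
N = √(9.8904 × 10⁻⁴) = 0.031449 rad s⁻¹, so T = 2π/N = 199.79 s = 3.3298 min ≈ 3.33 min.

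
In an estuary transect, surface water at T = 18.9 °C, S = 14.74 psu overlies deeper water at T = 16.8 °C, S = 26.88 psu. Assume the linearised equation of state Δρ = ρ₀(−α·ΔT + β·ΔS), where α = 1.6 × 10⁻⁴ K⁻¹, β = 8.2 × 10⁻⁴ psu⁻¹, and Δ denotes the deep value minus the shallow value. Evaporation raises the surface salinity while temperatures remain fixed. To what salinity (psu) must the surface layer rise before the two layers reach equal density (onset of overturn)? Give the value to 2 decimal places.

Neutral buoyancy requires −α(T_deep − T_surf) + β(S_deep − S_surf′) = 0.
S_surf′ = S_deep − (α/β)·ΔT = 26.88 − (1.6 × 10⁻⁴/8.2 × 10⁻⁴)·(-2.1) = 27.2898 psu.
Increase required: 27.2898 − 14.74 = 12.5498 psu.

27.29 psu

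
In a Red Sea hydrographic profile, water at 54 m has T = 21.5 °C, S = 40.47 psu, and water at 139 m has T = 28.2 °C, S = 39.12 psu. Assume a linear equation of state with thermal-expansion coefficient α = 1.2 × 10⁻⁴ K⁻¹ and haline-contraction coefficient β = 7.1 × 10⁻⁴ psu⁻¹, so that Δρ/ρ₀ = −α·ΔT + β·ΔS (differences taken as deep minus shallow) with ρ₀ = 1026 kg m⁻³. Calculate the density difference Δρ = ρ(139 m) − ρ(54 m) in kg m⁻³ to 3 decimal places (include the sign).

ΔT = +6.7 K, ΔS = -1.35 psu (deep − shallow).
Δρ/ρ₀ = −(1.2 × 10⁻⁴)(+6.7) + (7.1 × 10⁻⁴)(-1.35) = -1.7625 × 10⁻³.
Δρ = 1026 × (-1.7625 × 10⁻³) = -1.808 kg m⁻³.
Negative Δρ: lighter below, statically unstable.

-1.808 kg m⁻³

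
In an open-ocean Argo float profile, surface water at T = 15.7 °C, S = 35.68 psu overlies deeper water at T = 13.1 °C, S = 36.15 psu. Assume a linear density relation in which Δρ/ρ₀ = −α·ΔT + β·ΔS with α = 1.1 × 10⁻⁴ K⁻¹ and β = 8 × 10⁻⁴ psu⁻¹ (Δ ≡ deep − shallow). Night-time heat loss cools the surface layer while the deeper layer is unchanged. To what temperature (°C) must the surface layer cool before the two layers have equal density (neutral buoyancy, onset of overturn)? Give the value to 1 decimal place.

9.7 °C

Neutral buoyancy requires Δρ = 0, i.e. −α(T_deep − T_surf′) + β(S_deep − S_surf) = 0.
T_surf′ = T_deep − (β/α)·ΔS = 13.1 − (8 × 10⁻⁴/1.1 × 10⁻⁴)·(+0.47) = 9.682 °C.
Cooling required: 15.7 − (9.682) = 6.018 °C.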